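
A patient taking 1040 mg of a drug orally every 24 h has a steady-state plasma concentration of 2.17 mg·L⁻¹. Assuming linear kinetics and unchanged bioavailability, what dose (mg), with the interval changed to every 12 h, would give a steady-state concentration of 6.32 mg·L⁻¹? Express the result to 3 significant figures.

1510 mg

For first-order elimination, Css ∝ F·D/(CL·τ); F and CL are unchanged, so Css ∝ D/τ.
D₂ = D₁ × (Css,target / Css,current) × (τ₂/τ₁) = 1040 × (6.32/2.17) × (12/24) = 1514 mg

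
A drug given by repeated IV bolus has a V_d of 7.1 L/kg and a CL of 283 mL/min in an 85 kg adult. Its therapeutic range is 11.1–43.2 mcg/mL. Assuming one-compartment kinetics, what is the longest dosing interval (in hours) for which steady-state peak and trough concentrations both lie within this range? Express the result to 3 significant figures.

48.3 h

Vd(total) = 85 kg × 7.1 L/kg = 603.5 L
CL = 283 mL/min = 283 × 0.06 = 16.98 L/h
k = CL / Vd = 16.98 / 603.5 = 0.02814 h⁻¹
Between IV bolus doses, concentration decays as C = C₀·e^(−kτ), so C_peak/C_trough = e^(kτ).
τ_max = ln(C_peak/C_trough) / k = ln(43.2/11.1) / 0.02814 = 1.359 / 0.02814 = 48.29 h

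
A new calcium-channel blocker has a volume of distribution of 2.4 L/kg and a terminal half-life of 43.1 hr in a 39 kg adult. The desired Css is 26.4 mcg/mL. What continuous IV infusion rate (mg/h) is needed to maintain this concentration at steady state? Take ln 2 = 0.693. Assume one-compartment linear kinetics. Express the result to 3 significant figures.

39.7 mg/h

Vd(total) = 39 kg × 2.4 L/kg = 93.60 L
k = 0.693/43.1 = 0.01608 h⁻¹, so CL = k·Vd = 0.01608 × 93.60 = 1.505 L/h
Infusion rate = CL × Css = 1.505 × 26.4 = 39.73 mg/h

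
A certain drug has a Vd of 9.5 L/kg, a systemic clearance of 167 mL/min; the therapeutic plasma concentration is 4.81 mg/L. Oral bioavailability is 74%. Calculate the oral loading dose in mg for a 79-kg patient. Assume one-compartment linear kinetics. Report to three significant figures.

4880 mg

Vd(total) = 79 kg × 9.5 L/kg = 750.5 L
LD is governed by Vd — clearance does not enter the loading-dose calculation.
LD = Vd × C / F = 750.5 × 4.810 / 0.74 = 4878 mg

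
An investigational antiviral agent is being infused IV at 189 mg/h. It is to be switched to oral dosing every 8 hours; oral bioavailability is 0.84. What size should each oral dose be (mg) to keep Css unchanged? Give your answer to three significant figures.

1800 mg

To maintain the same Css, the systemic dosing rate must be unchanged: F·D/τ = infusion rate.
D = rate × τ / F = 189 × 8 / 0.84 = 1800 mg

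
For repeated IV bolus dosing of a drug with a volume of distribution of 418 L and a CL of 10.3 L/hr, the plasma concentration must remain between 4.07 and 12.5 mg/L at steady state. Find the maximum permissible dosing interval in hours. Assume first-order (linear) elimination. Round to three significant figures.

k = CL / Vd = 10.30 / 418.0 = 0.02464 h⁻¹
Between IV bolus doses, concentration decays as C = C₀·e^(−kτ), so C_peak/C_trough = e^(kτ).
τ_max = ln(C_peak/C_trough) / k = ln(12.5/4.07) / 0.02464 = 1.122 / 0.02464 = 45.54 h

45.5 h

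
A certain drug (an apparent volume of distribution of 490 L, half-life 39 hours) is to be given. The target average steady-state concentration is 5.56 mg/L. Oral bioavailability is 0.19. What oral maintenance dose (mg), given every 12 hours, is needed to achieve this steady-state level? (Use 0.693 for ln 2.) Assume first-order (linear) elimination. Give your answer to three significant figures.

3060 mg

CL = ln 2 · Vd / t½ = 0.693 × 490.0 / 39 = 8.707 L/h
D = CL × Css × τ / F = 8.707 × 5.56 × 12 / 0.19 = 3058 mg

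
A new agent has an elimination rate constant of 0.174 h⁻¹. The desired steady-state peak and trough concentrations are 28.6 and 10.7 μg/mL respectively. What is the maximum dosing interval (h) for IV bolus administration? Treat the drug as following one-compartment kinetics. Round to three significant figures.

5.65 h

Between IV bolus doses, concentration decays as C = C₀·e^(−kτ), so C_peak/C_trough = e^(kτ).
τ_max = ln(C_peak/C_trough) / k = ln(28.6/10.7) / 0.1740 = 0.9832 / 0.1740 = 5.651 h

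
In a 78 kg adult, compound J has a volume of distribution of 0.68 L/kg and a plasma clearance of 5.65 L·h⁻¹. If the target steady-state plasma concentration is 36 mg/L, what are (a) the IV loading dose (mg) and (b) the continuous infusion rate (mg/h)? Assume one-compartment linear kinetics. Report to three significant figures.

(a) 1910 mg; (b) 203 mg/h

Total Vd = 0.68 × 78 = 53.04 L
Loading dose = Vd × C = 53.04 × 36 = 1909 mg
Maintenance: replace elimination → rate = CL × Css = 5.650 × 36 = 203.4 mg/h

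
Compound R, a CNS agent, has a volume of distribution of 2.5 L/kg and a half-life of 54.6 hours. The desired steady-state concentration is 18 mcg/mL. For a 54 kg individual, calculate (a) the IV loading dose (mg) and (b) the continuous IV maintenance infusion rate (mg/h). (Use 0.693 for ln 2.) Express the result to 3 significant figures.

(a) 2430 mg; (b) 30.8 mg/h

Vd(total) = 54 kg × 2.5 L/kg = 135.0 L
LD = Vd × C = 135.0 × 18 = 2430 mg
CL = 0.693 × Vd / t½ = 0.693 × 135.0 / 54.6 = 1.713 L/h
Infusion rate = CL × Css = 1.713 × 18 = 30.83 mg/h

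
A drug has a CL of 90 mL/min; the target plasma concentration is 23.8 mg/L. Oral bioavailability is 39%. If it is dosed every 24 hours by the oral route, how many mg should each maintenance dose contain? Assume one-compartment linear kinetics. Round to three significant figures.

7910 mg

CL = 90 mL/min × 60/1000 = 5.400 L/h
At steady state, dose per interval replaces the amount cleared in that interval: F·D/τ = CL·Css.
D = CL × Css × τ / F = 5.400 × 23.8 × 24 / 0.39 = 7909 mg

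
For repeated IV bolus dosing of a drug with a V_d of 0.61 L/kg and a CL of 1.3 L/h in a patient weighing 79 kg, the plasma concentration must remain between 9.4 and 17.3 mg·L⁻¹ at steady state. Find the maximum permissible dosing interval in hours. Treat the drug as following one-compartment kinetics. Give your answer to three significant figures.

22.6 h

Vd = 0.61 L/kg × 79 kg = 48.19 L
k = CL / Vd = 1.300 / 48.19 = 0.02698 h⁻¹
Between IV bolus doses, concentration decays as C = C₀·e^(−kτ), so C_peak/C_trough = e^(kτ).
τ_max = ln(C_peak/C_trough) / k = ln(17.3/9.4) / 0.02698 = 0.6100 / 0.02698 = 22.61 h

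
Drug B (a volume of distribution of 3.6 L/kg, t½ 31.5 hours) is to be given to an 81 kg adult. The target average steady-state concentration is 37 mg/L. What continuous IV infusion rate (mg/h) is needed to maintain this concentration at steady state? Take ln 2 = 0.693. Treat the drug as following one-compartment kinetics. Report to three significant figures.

Vd(total) = 81 kg × 3.6 L/kg = 291.6 L
CL = 0.693 × Vd / t½ = 0.693 × 291.6 / 31.5 = 6.415 L/h
Infusion rate = CL × Css = 6.415 × 37 = 237.4 mg/h

237 mg/h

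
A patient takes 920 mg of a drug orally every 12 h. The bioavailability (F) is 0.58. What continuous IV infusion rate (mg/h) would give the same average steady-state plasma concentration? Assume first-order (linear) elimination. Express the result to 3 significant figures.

Equivalent systemic input: infusion rate = F·D/τ.
Rate = 0.58 × 920 / 12 = 44.47 mg/h

44.5 mg/h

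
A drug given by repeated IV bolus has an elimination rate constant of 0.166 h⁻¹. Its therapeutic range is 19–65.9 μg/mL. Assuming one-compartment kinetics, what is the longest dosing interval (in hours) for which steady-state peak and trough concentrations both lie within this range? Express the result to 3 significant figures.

7.49 h

Between IV bolus doses, concentration decays as C = C₀·e^(−kτ), so C_peak/C_trough = e^(kτ).
τ_max = ln(C_peak/C_trough) / k = ln(65.9/19) / 0.1660 = 1.244 / 0.1660 = 7.494 h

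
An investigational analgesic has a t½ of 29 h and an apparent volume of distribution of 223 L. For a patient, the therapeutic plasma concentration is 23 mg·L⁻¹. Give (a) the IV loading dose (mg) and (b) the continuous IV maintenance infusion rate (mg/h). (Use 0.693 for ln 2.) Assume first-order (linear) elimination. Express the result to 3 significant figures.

LD = Vd × C = 223.0 × 23 = 5129 mg
CL = 0.693 × Vd / t½ = 0.693 × 223.0 / 29 = 5.329 L/h
Infusion rate = CL × Css = 5.329 × 23 = 122.6 mg/h

(a) 5130 mg; (b) 123 mg/h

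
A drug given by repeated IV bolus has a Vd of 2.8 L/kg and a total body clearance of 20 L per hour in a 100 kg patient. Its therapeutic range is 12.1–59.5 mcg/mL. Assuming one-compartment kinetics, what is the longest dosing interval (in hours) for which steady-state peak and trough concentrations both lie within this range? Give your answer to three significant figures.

Vd(total) = 100 kg × 2.8 L/kg = 280.0 L
k = CL / Vd = 20.00 / 280.0 = 0.07143 h⁻¹
Between IV bolus doses, concentration decays as C = C₀·e^(−kτ), so C_peak/C_trough = e^(kτ).
τ_max = ln(C_peak/C_trough) / k = ln(59.5/12.1) / 0.07143 = 1.593 / 0.07143 = 22.30 h

22.3 h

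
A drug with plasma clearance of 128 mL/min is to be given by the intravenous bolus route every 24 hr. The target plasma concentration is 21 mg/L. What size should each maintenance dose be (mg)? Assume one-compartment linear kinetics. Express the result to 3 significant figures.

3870 mg

CL = 128 mL/min × 60/1000 = 7.680 L/h
D = CL × Css × τ = 7.680 × 21 × 24 = 3871 mg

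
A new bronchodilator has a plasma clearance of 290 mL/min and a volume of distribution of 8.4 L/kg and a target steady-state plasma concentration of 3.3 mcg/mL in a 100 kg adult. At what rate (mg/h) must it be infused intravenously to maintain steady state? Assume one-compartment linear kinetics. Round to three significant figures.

Convert clearance: 290 mL/min × 60 min/h ÷ 1000 mL/L = 17.40 L/h
R₀ = 17.40 × 3.3 = 57.42 mg/h

57.4 mg/h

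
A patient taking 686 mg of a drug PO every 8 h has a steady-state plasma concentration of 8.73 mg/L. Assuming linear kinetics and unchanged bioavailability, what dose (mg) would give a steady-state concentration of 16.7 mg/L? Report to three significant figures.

1310 mg

With linear kinetics, Css is proportional to dose rate (D/τ) at fixed clearance.
D₂ = D₁ × (Css,target / Css,current) = 686 × 16.7/8.73 = 1312 mg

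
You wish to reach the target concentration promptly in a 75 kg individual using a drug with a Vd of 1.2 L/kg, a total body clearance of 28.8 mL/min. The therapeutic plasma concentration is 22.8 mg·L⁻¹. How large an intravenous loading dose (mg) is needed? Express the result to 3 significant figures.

2050 mg

Vd(total) = 75 kg × 1.2 L/kg = 90.00 L
Loading dose depends on Vd (not clearance): it fills the distribution volume.
LD = Vd × C = 90.00 × 22.80 = 2052 mg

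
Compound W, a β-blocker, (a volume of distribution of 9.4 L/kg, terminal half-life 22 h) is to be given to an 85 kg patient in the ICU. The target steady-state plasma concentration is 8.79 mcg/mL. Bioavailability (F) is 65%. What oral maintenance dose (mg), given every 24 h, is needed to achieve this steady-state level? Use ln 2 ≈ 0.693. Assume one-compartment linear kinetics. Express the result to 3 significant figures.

Vd(total) = 85 kg × 9.4 L/kg = 799.0 L
CL = 0.693 × Vd / t½ = 0.693 × 799.0 / 22 = 25.17 L/h
D = CL × Css × τ / F = 25.17 × 8.79 × 24 / 0.65 = 8169 mg

8170 mg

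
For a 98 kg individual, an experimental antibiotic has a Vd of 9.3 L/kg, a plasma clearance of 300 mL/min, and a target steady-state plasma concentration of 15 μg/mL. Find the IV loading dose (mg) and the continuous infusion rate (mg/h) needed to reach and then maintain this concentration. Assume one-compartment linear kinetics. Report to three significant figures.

(a) 13700 mg; (b) 270 mg/h

Vd = 9.3 L/kg × 98 kg = 911.4 L
Loading dose = Vd × C = 911.4 × 15 = 13670 mg
CL = 300 mL/min = 300 × 0.06 = 18.00 L/h
Maintenance: replace elimination → rate = CL × Css = 18.00 × 15 = 270.0 mg/h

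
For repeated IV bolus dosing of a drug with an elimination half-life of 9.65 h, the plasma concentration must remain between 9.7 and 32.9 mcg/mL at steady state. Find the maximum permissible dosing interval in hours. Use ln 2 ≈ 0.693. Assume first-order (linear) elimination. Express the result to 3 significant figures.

17.0 h

k = 0.693 / t½ = 0.693 / 9.65 = 0.07181 h⁻¹
Between IV bolus doses, concentration decays as C = C₀·e^(−kτ), so C_peak/C_trough = e^(kτ).
τ_max = ln(C_peak/C_trough) / k = ln(32.9/9.7) / 0.07181 = 1.221 / 0.07181 = 17.00 h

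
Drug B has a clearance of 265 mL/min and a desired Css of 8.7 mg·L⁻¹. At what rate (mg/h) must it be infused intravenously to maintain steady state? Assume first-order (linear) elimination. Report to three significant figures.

138 mg/h

Convert clearance: 265 mL/min × 60 min/h ÷ 1000 mL/L = 15.90 L/h
Infusion rate = CL · Css = 15.90 L/h × 8.7 mg/L = 138.3 mg/h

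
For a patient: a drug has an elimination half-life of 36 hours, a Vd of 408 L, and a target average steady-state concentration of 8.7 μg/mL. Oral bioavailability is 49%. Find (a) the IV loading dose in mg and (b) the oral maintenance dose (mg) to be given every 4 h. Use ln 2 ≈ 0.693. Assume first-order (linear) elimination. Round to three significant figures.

(a) 3550 mg; (b) 558 mg

LD = Vd × C = 408.0 × 8.7 = 3550 mg
CL = 0.693 × Vd / t½ = 0.693 × 408.0 / 36 = 7.854 L/h
D = CL × Css × τ / F = 7.854 × 8.7 × 4 / 0.49 = 557.8 mg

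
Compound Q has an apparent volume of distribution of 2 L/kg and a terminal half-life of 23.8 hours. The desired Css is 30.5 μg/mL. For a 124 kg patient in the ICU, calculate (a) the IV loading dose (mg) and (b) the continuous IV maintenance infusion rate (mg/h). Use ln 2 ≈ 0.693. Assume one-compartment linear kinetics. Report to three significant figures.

Vd(total) = 124 kg × 2 L/kg = 248.0 L
LD = Vd × C = 248.0 × 30.5 = 7564 mg
CL = 0.693 × Vd / t½ = 0.693 × 248.0 / 23.8 = 7.221 L/h
Infusion rate = CL × Css = 7.221 × 30.5 = 220.2 mg/h

(a) 7560 mg; (b) 220 mg/h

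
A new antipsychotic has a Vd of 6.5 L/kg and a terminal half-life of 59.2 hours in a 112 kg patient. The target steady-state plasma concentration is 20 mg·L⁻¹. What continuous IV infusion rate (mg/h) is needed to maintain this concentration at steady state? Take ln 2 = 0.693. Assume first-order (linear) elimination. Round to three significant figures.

170 mg/h

Vd = 6.5 L/kg × 112 kg = 728.0 L
CL = 0.693 × Vd / t½ = 0.693 × 728.0 / 59.2 = 8.522 L/h
Infusion rate = CL × Css = 8.522 × 20 = 170.4 mg/h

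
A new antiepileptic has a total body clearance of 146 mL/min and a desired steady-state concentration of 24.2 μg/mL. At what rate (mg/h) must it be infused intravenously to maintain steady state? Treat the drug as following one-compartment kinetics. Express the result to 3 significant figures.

Convert clearance: 146 mL/min × 60 min/h ÷ 1000 mL/L = 8.760 L/h
At steady state, infusion rate equals elimination rate: rate in = CL × Css.
Rate = CL × Css = 8.760 × 24.2 = 212.0 mg/h

212 mg/h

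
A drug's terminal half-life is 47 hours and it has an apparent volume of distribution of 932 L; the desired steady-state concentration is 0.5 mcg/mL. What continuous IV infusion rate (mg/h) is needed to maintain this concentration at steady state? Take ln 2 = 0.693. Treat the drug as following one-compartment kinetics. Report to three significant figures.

6.87 mg/h

k = 0.693/47 = 0.01474 h⁻¹, so CL = k·Vd = 0.01474 × 932.0 = 13.74 L/h
Infusion rate = CL × Css = 13.74 × 0.5 = 6.870 mg/h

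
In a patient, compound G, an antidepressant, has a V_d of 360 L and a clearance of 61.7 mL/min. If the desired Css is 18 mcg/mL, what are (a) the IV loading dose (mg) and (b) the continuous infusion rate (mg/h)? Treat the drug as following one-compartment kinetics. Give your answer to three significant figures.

(a) 6480 mg; (b) 66.6 mg/h

Loading: fill Vd to C_target → 360.0 L × 18 mg/L = 6480 mg
CL = 61.7 mL/min = 61.7 × 0.06 = 3.702 L/h
Maintenance infusion rate = CL × Css = 3.702 × 18 = 66.64 mg/h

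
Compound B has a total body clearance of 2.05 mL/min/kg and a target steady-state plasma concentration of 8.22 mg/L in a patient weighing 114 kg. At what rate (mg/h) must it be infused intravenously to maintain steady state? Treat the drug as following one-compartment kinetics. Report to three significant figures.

CL = 2.05 mL/min/kg × 114 kg = 233.7 mL/min = 233.7 × 60/1000 = 14.02 L/h
Infusion rate = CL · Css = 14.02 L/h × 8.22 mg/L = 115.2 mg/h

115 mg/h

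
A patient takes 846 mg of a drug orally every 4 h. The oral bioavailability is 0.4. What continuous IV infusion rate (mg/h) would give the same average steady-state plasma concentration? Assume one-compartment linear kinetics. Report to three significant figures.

Equivalent systemic input: infusion rate = F·D/τ.
Rate = 0.4 × 846 / 4 = 84.60 mg/h

84.6 mg/h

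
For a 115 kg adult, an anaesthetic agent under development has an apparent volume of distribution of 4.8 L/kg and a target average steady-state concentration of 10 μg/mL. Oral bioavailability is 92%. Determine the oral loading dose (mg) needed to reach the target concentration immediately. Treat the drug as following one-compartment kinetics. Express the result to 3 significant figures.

6000 mg

Vd(total) = 115 kg × 4.8 L/kg = 552.0 L
LD = Vd × C / F = 552.0 × 10.00 / 0.92 = 6000 mg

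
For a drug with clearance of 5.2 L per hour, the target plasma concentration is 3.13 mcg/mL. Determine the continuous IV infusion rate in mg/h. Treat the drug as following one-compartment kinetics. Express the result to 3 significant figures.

At steady state, infusion rate equals elimination rate: rate in = CL × Css.
Rate = CL × Css = 5.200 × 3.13 = 16.28 mg/h

16.3 mg/h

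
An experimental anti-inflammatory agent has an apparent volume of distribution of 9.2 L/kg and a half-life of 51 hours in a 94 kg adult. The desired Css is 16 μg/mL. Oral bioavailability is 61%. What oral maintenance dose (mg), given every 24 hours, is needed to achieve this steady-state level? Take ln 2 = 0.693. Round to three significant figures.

7400 mg

Total Vd = 9.2 × 94 = 864.8 L
CL = ln 2 · Vd / t½ = 0.693 × 864.8 / 51 = 11.75 L/h
D = CL × Css × τ / F = 11.75 × 16 × 24 / 0.61 = 7397 mg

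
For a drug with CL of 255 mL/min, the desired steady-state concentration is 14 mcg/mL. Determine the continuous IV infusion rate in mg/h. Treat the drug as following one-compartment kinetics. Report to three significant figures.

214 mg/h

Convert clearance: 255 mL/min × 60 min/h ÷ 1000 mL/L = 15.30 L/h
At steady state, infusion rate equals elimination rate: rate in = CL × Css.
Rate = CL × Css = 15.30 × 14 = 214.2 mg/h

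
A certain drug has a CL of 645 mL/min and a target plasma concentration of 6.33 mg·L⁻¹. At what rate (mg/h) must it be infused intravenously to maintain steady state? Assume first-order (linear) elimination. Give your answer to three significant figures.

245 mg/h

CL = 645 mL/min = 645 × 0.06 = 38.70 L/h
At steady state, infusion rate equals elimination rate: rate in = CL × Css.
Infusion rate = CL · Css = 38.70 L/h × 6.33 mg/L = 245.0 mg/h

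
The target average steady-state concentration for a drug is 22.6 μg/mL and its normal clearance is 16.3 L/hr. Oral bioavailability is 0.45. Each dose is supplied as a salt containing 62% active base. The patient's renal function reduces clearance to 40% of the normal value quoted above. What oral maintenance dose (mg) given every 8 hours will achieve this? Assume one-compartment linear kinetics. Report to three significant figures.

Patient clearance = 0.4 × 16.30 = 6.520 L/h
At steady state, dose per interval replaces the amount cleared in that interval: F·S·D/τ = CL·Css.
D = CL × Css × τ / F / S = 6.520 × 22.6 × 8 / 0.45 / 0.62 = 4225 mg

4230 mg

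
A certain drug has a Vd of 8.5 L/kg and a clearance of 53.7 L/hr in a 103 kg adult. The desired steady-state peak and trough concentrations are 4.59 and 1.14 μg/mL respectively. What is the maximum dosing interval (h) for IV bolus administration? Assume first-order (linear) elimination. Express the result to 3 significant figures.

22.7 h

Vd(total) = 103 kg × 8.5 L/kg = 875.5 L
k = CL / Vd = 53.70 / 875.5 = 0.06134 h⁻¹
Between IV bolus doses, concentration decays as C = C₀·e^(−kτ), so C_peak/C_trough = e^(kτ).
τ_max = ln(C_peak/C_trough) / k = ln(4.59/1.14) / 0.06134 = 1.393 / 0.06134 = 22.71 h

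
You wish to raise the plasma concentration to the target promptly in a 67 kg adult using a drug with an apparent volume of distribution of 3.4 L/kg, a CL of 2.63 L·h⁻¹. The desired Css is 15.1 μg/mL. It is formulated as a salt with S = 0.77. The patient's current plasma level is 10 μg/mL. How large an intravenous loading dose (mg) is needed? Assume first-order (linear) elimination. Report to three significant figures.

Vd(total) = 67 kg × 3.4 L/kg = 227.8 L
The loading dose fills Vd to the target concentration; clearance is irrelevant here.
Concentration deficit ΔC = 15.1 − 10 = 5.100 mg/L
LD = Vd × ΔC / S = 227.8 × 5.100 / 0.77 = 1509 mg

1510 mg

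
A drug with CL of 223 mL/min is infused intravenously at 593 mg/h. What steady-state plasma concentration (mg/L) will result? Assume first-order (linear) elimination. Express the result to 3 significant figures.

44.3 mg/L

CL = 223 mL/min = 223 × 0.06 = 13.38 L/h
Css = rate / CL = 593 / 13.38 = 44.32 mg/L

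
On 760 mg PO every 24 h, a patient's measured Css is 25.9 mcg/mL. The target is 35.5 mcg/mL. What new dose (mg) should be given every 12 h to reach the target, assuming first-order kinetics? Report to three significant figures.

For first-order elimination, Css ∝ F·D/(CL·τ); F and CL are unchanged, so Css ∝ D/τ.
D₂ = D₁ × (Css,target / Css,current) × (τ₂/τ₁) = 760 × (35.5/25.9) × (12/24) = 520.8 mg

521 mg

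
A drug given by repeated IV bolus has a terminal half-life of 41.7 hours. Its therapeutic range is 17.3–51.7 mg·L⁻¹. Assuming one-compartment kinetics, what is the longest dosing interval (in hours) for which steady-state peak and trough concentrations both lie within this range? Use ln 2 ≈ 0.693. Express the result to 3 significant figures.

65.9 h

k = 0.693 / t½ = 0.693 / 41.7 = 0.01662 h⁻¹
Between IV bolus doses, concentration decays as C = C₀·e^(−kτ), so C_peak/C_trough = e^(kτ).
τ_max = ln(C_peak/C_trough) / k = ln(51.7/17.3) / 0.01662 = 1.095 / 0.01662 = 65.88 h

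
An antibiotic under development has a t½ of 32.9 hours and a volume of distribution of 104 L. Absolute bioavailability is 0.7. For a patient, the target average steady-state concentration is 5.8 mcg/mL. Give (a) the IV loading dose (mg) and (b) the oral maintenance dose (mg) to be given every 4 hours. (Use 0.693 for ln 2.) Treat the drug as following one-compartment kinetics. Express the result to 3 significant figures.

(a) 603 mg; (b) 72.6 mg

LD = Vd × C = 104.0 × 5.8 = 603.2 mg
CL = 0.693 × Vd / t½ = 0.693 × 104.0 / 32.9 = 2.191 L/h
D = CL × Css × τ / F = 2.191 × 5.8 × 4 / 0.7 = 72.62 mg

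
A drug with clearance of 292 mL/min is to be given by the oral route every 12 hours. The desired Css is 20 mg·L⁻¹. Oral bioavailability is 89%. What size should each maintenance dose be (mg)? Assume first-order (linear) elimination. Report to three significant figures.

CL = 292 mL/min = 292 × 0.06 = 17.52 L/h
D = CL × Css × τ / F = 17.52 × 20 × 12 / 0.89 = 4724 mg

4720 mg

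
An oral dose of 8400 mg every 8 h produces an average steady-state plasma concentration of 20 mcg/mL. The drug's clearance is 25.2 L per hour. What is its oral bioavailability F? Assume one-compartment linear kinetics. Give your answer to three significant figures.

0.480

F·D/τ = CL·Css at steady state → F = CL·Css·τ / D.
F = 25.2 × 20 × 8 / 8400 = 0.480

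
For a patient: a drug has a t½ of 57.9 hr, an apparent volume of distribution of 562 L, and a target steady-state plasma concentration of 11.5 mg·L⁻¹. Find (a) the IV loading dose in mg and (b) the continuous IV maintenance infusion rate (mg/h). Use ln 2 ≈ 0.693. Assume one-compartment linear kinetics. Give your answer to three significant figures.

LD = Vd × C = 562.0 × 11.5 = 6463 mg
CL = 0.693 × Vd / t½ = 0.693 × 562.0 / 57.9 = 6.727 L/h
Infusion rate = CL × Css = 6.727 × 11.5 = 77.36 mg/h

(a) 6460 mg; (b) 77.4 mg/h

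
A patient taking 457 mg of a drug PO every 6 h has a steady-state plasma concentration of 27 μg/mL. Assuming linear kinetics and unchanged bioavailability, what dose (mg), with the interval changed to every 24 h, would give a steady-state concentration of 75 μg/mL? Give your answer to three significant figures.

5080 mg

With linear kinetics, Css is proportional to dose rate (D/τ) at fixed clearance.
D₂ = D₁ × (Css,target / Css,current) × (τ₂/τ₁) = 457 × (75/27) × (24/6) = 5078 mg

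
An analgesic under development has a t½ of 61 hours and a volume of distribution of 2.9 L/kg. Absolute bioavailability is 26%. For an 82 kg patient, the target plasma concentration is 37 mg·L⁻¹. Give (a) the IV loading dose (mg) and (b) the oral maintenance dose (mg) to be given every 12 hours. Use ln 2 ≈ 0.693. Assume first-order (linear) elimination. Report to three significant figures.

Vd(total) = 82 kg × 2.9 L/kg = 237.8 L
LD = Vd × C = 237.8 × 37 = 8799 mg
CL = 0.693 × Vd / t½ = 0.693 × 237.8 / 61 = 2.702 L/h
D = CL × Css × τ / F = 2.702 × 37 × 12 / 0.26 = 4614 mg

(a) 8800 mg; (b) 4610 mg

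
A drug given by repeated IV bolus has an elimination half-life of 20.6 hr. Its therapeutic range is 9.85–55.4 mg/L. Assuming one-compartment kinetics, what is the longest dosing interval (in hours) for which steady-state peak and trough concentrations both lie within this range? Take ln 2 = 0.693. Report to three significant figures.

51.3 h

k = 0.693 / t½ = 0.693 / 20.6 = 0.03364 h⁻¹
Between IV bolus doses, concentration decays as C = C₀·e^(−kτ), so C_peak/C_trough = e^(kτ).
τ_max = ln(C_peak/C_trough) / k = ln(55.4/9.85) / 0.03364 = 1.727 / 0.03364 = 51.34 h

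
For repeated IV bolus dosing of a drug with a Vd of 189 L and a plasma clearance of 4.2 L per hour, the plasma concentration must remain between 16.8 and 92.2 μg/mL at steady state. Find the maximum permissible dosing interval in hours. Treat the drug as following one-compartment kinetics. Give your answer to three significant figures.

76.6 h

k = CL / Vd = 4.200 / 189.0 = 0.02222 h⁻¹
Between IV bolus doses, concentration decays as C = C₀·e^(−kτ), so C_peak/C_trough = e^(kτ).
τ_max = ln(C_peak/C_trough) / k = ln(92.2/16.8) / 0.02222 = 1.703 / 0.02222 = 76.64 h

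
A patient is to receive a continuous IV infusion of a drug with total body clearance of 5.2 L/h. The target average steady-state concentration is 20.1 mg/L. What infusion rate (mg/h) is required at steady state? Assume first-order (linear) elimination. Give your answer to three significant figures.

At steady state, infusion rate equals elimination rate: rate in = CL × Css.
Infusion rate = CL · Css = 5.200 L/h × 20.1 mg/L = 104.5 mg/h

105 mg/h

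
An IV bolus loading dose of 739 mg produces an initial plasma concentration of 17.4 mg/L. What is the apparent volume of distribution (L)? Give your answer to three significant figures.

Immediately after an IV bolus, C₀ = Dose / Vd, so Vd = Dose / C₀.
Vd = 739 / 17.4 = 42.47 L

42.5 L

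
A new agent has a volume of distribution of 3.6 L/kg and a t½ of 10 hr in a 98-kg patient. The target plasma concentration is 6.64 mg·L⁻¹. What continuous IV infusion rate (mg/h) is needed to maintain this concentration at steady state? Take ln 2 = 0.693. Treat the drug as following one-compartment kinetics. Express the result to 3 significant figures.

162 mg/h

Vd = 3.6 L/kg × 98 kg = 352.8 L
CL = 0.693 × Vd / t½ = 0.693 × 352.8 / 10 = 24.45 L/h
Infusion rate = CL × Css = 24.45 × 6.64 = 162.3 mg/h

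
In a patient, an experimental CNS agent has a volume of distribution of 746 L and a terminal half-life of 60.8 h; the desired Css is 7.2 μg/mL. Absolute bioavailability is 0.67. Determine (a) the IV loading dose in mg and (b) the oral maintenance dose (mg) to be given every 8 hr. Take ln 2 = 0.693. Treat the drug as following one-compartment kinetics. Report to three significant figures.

LD = Vd × C = 746.0 × 7.2 = 5371 mg
CL = 0.693 × Vd / t½ = 0.693 × 746.0 / 60.8 = 8.503 L/h
D = CL × Css × τ / F = 8.503 × 7.2 × 8 / 0.67 = 731.0 mg

(a) 5370 mg; (b) 731 mg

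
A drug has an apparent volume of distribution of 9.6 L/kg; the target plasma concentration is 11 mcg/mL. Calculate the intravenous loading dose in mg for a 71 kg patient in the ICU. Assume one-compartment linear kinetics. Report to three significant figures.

Total Vd = 9.6 × 71 = 681.6 L
LD = Vd × C = 681.6 × 11.00 = 7498 mg

7500 mg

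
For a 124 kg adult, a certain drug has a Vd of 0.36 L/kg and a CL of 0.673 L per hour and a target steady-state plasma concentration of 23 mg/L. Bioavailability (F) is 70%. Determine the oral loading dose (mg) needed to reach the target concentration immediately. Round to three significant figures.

Vd(total) = 124 kg × 0.36 L/kg = 44.64 L
LD = Vd × C / F = 44.64 × 23.00 / 0.7 = 1467 mg

1470 mg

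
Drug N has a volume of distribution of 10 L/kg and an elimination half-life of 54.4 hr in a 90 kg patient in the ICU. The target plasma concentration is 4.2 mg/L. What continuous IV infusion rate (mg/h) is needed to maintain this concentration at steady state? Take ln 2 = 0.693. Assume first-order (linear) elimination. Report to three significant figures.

Vd = 10 L/kg × 90 kg = 900.0 L
CL = 0.693 × Vd / t½ = 0.693 × 900.0 / 54.4 = 11.47 L/h
Infusion rate = CL × Css = 11.47 × 4.2 = 48.17 mg/h

48.2 mg/h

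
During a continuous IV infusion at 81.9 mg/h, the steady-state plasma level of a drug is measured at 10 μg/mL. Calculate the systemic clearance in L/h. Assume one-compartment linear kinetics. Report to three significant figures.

8.19 L/h

At steady state, infusion rate = CL × Css, so CL = rate / Css.
CL = 81.9 / 10 = 8.190 L/h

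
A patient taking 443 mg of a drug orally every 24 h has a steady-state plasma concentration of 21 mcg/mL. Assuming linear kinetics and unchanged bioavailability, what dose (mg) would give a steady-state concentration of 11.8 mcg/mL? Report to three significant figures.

249 mg

For first-order elimination, Css ∝ F·D/(CL·τ); F and CL are unchanged, so Css ∝ D/τ.
D₂ = D₁ × (Css,target / Css,current) = 443 × 11.8/21 = 248.9 mg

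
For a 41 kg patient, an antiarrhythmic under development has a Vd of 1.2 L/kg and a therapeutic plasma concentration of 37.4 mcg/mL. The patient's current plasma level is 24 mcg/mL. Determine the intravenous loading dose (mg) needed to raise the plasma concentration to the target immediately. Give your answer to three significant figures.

659 mg

Total Vd = 1.2 × 41 = 49.20 L
Concentration deficit ΔC = 37.4 − 24 = 13.40 mg/L
LD = Vd × ΔC = 49.20 × 13.40 = 659.3 mg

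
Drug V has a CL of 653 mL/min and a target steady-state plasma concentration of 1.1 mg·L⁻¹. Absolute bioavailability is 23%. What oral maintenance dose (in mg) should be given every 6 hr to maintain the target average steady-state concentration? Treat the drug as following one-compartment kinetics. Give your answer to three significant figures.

CL = 653 mL/min = 653 × 0.06 = 39.18 L/h
D = CL × Css × τ / F = 39.18 × 1.1 × 6 / 0.23 = 1124 mg

1120 mg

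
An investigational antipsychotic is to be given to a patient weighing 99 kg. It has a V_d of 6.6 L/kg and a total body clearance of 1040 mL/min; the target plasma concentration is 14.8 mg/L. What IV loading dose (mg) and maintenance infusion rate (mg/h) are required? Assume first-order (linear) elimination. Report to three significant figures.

Vd(total) = 99 kg × 6.6 L/kg = 653.4 L
LD = Vd · C_target = 653.4 × 14.8 = 9670 mg
CL = 1040 mL/min × 60/1000 = 62.40 L/h
Infusion rate = 62.40 L/h × 14.8 mg/L = 923.5 mg/h

(a) 9670 mg; (b) 924 mg/h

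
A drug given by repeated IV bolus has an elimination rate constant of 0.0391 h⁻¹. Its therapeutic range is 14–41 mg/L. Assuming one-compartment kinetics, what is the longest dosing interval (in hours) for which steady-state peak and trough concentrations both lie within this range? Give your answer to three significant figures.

27.5 h

Between IV bolus doses, concentration decays as C = C₀·e^(−kτ), so C_peak/C_trough = e^(kτ).
τ_max = ln(C_peak/C_trough) / k = ln(41/14) / 0.03910 = 1.075 / 0.03910 = 27.49 h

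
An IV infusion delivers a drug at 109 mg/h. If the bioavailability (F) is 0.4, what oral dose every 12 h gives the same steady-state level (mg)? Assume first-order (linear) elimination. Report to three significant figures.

3270 mg

To maintain the same Css, the systemic dosing rate must be unchanged: F·D/τ = infusion rate.
D = rate × τ / F = 109 × 12 / 0.4 = 3270 mg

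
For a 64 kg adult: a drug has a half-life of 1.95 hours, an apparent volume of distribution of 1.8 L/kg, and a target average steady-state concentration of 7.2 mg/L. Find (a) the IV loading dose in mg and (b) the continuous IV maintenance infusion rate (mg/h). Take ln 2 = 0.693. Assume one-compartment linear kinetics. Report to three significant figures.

(a) 829 mg; (b) 295 mg/h

Vd(total) = 64 kg × 1.8 L/kg = 115.2 L
LD = Vd × C = 115.2 × 7.2 = 829.4 mg
CL = 0.693 × Vd / t½ = 0.693 × 115.2 / 1.95 = 40.94 L/h
Infusion rate = CL × Css = 40.94 × 7.2 = 294.8 mg/h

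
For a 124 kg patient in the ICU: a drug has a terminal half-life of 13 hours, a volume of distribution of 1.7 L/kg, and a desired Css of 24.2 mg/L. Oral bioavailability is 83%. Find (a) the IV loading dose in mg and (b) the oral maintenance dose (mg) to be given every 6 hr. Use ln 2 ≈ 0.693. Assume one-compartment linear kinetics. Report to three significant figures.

Vd(total) = 124 kg × 1.7 L/kg = 210.8 L
LD = Vd × C = 210.8 × 24.2 = 5101 mg
CL = 0.693 × Vd / t½ = 0.693 × 210.8 / 13 = 11.24 L/h
D = CL × Css × τ / F = 11.24 × 24.2 × 6 / 0.83 = 1966 mg

(a) 5100 mg; (b) 1970 mg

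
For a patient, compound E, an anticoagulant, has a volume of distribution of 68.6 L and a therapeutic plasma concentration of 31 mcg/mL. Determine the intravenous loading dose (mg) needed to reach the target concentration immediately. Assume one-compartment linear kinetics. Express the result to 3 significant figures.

2130 mg

The loading dose fills Vd to the target concentration.
LD = Vd × C = 68.60 × 31.00 = 2127 mg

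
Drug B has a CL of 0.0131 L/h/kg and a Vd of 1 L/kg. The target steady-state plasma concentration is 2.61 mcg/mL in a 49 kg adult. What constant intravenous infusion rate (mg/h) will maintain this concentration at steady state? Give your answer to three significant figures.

CL = 0.0131 L/h/kg × 49 kg = 0.6419 L/h
Maintenance depends on clearance, not Vd — rate in must match rate out.
Infusion rate = CL · Css = 0.6419 L/h × 2.61 mg/L = 1.675 mg/h

1.68 mg/h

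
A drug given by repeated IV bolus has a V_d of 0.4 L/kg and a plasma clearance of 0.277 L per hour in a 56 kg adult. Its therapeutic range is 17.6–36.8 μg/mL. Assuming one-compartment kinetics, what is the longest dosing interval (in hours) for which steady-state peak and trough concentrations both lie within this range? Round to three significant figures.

Vd = 0.4 L/kg × 56 kg = 22.40 L
k = CL / Vd = 0.2770 / 22.40 = 0.01237 h⁻¹
Between IV bolus doses, concentration decays as C = C₀·e^(−kτ), so C_peak/C_trough = e^(kτ).
τ_max = ln(C_peak/C_trough) / k = ln(36.8/17.6) / 0.01237 = 0.7376 / 0.01237 = 59.63 h

59.6 h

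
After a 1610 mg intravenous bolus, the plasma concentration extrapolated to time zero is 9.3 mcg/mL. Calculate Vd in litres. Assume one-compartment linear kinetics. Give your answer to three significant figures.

Immediately after an IV bolus, C₀ = Dose / Vd, so Vd = Dose / C₀.
Vd = 1610 / 9.3 = 173.1 L

173 L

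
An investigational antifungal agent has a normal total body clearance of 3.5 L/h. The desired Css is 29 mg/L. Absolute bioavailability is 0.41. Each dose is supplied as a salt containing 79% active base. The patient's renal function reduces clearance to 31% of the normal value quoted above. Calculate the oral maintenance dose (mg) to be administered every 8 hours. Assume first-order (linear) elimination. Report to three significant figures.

777 mg

Patient clearance = 0.31 × 3.500 = 1.085 L/h
D = CL × Css × τ / F / S = 1.085 × 29 × 8 / 0.41 / 0.79 = 777.2 mg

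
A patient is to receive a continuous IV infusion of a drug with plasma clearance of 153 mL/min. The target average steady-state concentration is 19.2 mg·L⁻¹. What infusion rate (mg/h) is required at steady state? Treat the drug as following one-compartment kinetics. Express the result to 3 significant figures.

176 mg/h

CL = 153 mL/min = 153 × 0.06 = 9.180 L/h
Rate = CL × Css = 9.180 × 19.2 = 176.3 mg/h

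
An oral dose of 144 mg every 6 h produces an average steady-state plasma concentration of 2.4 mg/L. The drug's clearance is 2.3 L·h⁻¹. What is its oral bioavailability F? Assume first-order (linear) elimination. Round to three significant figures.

F·D/τ = CL·Css at steady state → F = CL·Css·τ / D.
F = 2.3 × 2.4 × 6 / 144 = 0.230

0.230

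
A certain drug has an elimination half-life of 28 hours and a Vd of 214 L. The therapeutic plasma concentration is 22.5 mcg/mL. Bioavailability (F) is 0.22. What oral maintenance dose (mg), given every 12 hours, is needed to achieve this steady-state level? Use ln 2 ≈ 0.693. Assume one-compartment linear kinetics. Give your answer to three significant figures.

6500 mg

CL = ln 2 · Vd / t½ = 0.693 × 214.0 / 28 = 5.297 L/h
D = CL × Css × τ / F = 5.297 × 22.5 × 12 / 0.22 = 6501 mg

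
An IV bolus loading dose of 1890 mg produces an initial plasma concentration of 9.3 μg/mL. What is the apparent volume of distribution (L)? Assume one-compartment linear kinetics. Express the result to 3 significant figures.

Immediately after an IV bolus, C₀ = Dose / Vd, so Vd = Dose / C₀.
Vd = 1890 / 9.3 = 203.2 L

203 L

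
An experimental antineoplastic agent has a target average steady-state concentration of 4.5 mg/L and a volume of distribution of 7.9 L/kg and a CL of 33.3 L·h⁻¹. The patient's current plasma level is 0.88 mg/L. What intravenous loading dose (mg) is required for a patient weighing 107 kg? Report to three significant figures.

Total Vd = 7.9 × 107 = 845.3 L
LD is governed by Vd — clearance does not enter the loading-dose calculation.
Concentration deficit ΔC = 4.5 − 0.88 = 3.620 mg/L
LD = Vd × ΔC = 845.3 × 3.620 = 3060 mg

3060 mg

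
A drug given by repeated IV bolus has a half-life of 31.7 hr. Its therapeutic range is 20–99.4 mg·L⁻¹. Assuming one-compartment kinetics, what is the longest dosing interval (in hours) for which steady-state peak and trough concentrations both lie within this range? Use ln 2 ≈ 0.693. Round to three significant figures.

73.3 h

k = 0.693 / t½ = 0.693 / 31.7 = 0.02186 h⁻¹
Between IV bolus doses, concentration decays as C = C₀·e^(−kτ), so C_peak/C_trough = e^(kτ).
τ_max = ln(C_peak/C_trough) / k = ln(99.4/20) / 0.02186 = 1.603 / 0.02186 = 73.33 h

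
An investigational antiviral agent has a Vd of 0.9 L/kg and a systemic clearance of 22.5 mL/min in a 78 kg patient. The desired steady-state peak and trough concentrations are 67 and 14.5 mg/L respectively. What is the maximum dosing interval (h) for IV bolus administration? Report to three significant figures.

79.6 h

Vd = 0.9 L/kg × 78 kg = 70.20 L
CL = 22.5 mL/min = 22.5 × 0.06 = 1.350 L/h
k = CL / Vd = 1.350 / 70.20 = 0.01923 h⁻¹
Between IV bolus doses, concentration decays as C = C₀·e^(−kτ), so C_peak/C_trough = e^(kτ).
τ_max = ln(C_peak/C_trough) / k = ln(67/14.5) / 0.01923 = 1.531 / 0.01923 = 79.62 h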